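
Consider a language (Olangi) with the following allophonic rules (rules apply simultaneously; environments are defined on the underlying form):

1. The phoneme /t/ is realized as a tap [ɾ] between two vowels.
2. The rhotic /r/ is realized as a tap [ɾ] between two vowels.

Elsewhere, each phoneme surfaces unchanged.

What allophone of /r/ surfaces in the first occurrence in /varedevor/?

[ɾ]

/r/ meets the environment for rule 2 (between two vowels) → [ɾ].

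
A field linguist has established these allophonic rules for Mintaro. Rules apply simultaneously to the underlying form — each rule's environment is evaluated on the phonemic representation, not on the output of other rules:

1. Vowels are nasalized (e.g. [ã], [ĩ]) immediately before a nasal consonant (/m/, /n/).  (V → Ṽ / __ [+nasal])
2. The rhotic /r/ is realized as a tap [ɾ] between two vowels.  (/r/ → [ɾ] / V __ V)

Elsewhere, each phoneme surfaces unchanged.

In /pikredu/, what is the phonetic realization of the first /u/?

[u]

/u/ — word-final; rule 1 does not apply here → [u].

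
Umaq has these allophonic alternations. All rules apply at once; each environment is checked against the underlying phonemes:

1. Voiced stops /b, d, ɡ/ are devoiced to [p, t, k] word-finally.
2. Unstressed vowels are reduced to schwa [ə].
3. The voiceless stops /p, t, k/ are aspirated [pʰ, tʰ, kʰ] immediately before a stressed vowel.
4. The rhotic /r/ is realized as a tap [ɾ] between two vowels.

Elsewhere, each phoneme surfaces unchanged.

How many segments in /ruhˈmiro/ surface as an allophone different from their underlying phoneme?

Segments that undergo a rule: /u/ → [ə] (rule 2); /r/ → [ɾ] (rule 4); /o/ → [ə] (rule 2).
All other segments surface unchanged.

3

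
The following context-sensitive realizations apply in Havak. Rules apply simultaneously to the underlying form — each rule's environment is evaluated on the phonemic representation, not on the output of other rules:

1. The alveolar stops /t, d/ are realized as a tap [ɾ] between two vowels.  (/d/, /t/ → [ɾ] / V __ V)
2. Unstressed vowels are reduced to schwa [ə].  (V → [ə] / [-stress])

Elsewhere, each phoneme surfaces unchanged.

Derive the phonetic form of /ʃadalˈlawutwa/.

[ʃəɾəlˈlawətwə]

/ʃ/ stays [ʃ].
/a/ — between /ʃ/ and /d/, in an unstressed syllable — surfaces as [ə] (rule 2).
/d/ (between /a/ and /a/): between two vowels, so rule 1 applies → [ɾ].
Rule 2 applies to /a/ (between /d/ and /l/: in an unstressed syllable) → [ə].
/l/ stays [l].
/l/ stays [l].
/a/ — between /l/ and /w/; rule 2 does not apply here → [a].
/w/ (between /a/ and /u/) is unaffected → [w].
/u/ (between /w/ and /t/) occurs in an unstressed syllable → [ə] by rule 2.
/t/ (between /u/ and /w/) is in the target of rule 1 but the environment (between two vowels) is not met → [t].
/w/ — not in any rule's target class → [w].
Rule 2 applies to /a/ (word-final: in an unstressed syllable) → [ə].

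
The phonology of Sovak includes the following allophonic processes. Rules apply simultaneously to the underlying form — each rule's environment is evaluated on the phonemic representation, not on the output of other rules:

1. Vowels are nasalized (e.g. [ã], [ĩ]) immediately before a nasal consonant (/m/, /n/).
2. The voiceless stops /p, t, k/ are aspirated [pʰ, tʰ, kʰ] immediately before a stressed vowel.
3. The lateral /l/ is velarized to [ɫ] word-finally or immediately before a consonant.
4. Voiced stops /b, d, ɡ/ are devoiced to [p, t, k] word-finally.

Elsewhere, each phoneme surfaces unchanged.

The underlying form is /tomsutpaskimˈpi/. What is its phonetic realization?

/t/ (word-initial) is in the target of rule 2 but the environment (immediately before a stressed vowel) is not met → [t].
/o/ (between /t/ and /m/) occurs before a nasal consonant → [õ] by rule 1.
/m/ (between /o/ and /s/) is unaffected → [m].
/s/ — not in any rule's target class → [s].
/u/ (between /s/ and /t/) is in the target of rule 1 but the environment (before a nasal consonant) is not met → [u].
/t/ (between /u/ and /p/) is in the target of rule 2 but the environment (immediately before a stressed vowel) is not met → [t].
/p/ — between /t/ and /a/; rule 2 does not apply here → [p].
/a/ (between /p/ and /s/) is in the target of rule 1 but the environment (before a nasal consonant) is not met → [a].
/s/ — not in any rule's target class → [s].
/k/ (between /s/ and /i/) is in the target of rule 2 but the environment (immediately before a stressed vowel) is not met → [k].
/i/ — between /k/ and /m/, before a nasal consonant — surfaces as [ĩ] (rule 1).
/m/ — not in any rule's target class → [m].
/p/ (between /m/ and /i/) occurs immediately before a stressed vowel → [pʰ] by rule 2.
/i/ (word-final) is in the target of rule 1 but the environment (before a nasal consonant) is not met → [i].

[tõmsutpaskĩmˈpʰi]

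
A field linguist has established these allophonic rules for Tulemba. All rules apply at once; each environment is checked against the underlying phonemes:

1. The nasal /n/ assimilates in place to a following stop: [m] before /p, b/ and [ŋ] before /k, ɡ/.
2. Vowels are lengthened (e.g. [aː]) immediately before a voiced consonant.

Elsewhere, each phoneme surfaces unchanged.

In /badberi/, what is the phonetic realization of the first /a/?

[aː]

/a/ — between /b/ and /d/, before a voiced consonant — surfaces as [aː] (rule 2).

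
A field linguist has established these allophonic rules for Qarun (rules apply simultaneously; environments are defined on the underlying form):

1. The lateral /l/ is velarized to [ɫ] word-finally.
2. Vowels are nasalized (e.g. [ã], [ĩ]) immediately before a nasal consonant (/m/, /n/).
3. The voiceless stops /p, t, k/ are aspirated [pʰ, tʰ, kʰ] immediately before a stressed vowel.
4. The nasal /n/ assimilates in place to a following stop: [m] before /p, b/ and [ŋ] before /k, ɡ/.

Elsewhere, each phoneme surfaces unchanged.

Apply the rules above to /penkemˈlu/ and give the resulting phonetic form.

/p/ (word-initial) fails the environment for rule 3, so it stays [p].
/e/ — between /p/ and /n/, before a nasal consonant — surfaces as [ẽ] (rule 2).
Rule 4 applies to /n/ (between /e/ and /k/: before a labial or velar stop) → [ŋ].
/k/ — between /n/ and /e/; rule 3 does not apply here → [k].
Rule 2 applies to /e/ (between /k/ and /m/: before a nasal consonant) → [ẽ].
/m/ (between /e/ and /l/) is unaffected → [m].
/l/ (between /m/ and /u/): rule 1 targets it, but not word-finally → unchanged [l].
/u/ — word-final; rule 2 does not apply here → [u].

[pẽŋkẽmˈlu]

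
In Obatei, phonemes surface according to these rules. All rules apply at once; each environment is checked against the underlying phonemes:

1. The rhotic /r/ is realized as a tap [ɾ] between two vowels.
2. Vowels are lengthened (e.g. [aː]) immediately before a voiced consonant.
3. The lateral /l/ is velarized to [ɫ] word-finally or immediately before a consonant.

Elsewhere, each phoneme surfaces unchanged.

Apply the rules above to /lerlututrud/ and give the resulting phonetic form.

[leːrlututruːd]

/l/ — word-initial; rule 3 does not apply here → [l].
/e/ (between /l/ and /r/) occurs before a voiced consonant → [eː] by rule 2.
/r/ — between /e/ and /l/; rule 1 does not apply here → [r].
/l/ (between /r/ and /u/): rule 3 targets it, but not word-finally or immediately before a consonant → unchanged [l].
/u/ — between /l/ and /t/; rule 2 does not apply here → [u].
/u/ (between /t/ and /t/) is in the target of rule 2 but the environment (before a voiced consonant) is not met → [u].
/r/ (between /t/ and /u/) is in the target of rule 1 but the environment (between two vowels) is not met → [r].
/u/ — between /r/ and /d/, before a voiced consonant — surfaces as [uː] (rule 2).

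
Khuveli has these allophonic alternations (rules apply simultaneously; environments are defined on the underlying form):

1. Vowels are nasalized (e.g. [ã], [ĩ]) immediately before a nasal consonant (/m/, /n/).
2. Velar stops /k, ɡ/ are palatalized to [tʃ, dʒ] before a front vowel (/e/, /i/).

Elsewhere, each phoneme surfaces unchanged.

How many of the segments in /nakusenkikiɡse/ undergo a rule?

Segments that undergo a rule: /e/ → [ẽ] (rule 1); /k/ → [tʃ] (rule 2); /k/ → [tʃ] (rule 2).
All other segments surface unchanged.

3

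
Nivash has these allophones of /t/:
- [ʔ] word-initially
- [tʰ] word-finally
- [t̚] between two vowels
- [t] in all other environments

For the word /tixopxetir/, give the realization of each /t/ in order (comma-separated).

[ʔ], [t̚]

Occurrence 1 (position 1): word-initially → [ʔ].
Occurrence 2 (position 8): between two vowels → [t̚].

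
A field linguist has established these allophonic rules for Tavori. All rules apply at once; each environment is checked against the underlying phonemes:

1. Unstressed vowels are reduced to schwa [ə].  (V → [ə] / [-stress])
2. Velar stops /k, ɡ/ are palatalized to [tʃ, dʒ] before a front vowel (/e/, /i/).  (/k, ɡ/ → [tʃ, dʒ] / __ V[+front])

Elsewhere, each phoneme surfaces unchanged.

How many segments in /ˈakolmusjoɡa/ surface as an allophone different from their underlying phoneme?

Segments that undergo a rule: /o/ → [ə] (rule 1); /u/ → [ə] (rule 1); /o/ → [ə] (rule 1); /a/ → [ə] (rule 1).
All other segments surface unchanged.

4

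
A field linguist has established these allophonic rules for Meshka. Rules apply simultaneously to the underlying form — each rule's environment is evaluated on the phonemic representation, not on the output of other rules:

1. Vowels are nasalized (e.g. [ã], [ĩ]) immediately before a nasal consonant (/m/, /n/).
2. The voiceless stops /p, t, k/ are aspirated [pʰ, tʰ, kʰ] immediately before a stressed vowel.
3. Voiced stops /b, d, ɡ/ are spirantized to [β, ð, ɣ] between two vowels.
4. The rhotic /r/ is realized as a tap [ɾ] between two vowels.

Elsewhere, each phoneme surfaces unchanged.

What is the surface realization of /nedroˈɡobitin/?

/n/ (word-initial): no rule targets it → [n].
/e/ (between /n/ and /d/): rule 1 targets it, but not before a nasal consonant → unchanged [e].
/d/ (between /e/ and /r/) is in the target of rule 3 but the environment (between two vowels) is not met → [d].
/r/ (between /d/ and /o/) is in the target of rule 4 but the environment (between two vowels) is not met → [r].
/o/ (between /r/ and /ɡ/) is in the target of rule 1 but the environment (before a nasal consonant) is not met → [o].
Rule 3 applies to /ɡ/ (between /o/ and /o/: between two vowels) → [ɣ].
/o/ (between /ɡ/ and /b/): rule 1 targets it, but not before a nasal consonant → unchanged [o].
/b/ (between /o/ and /i/) occurs between two vowels → [β] by rule 3.
/i/ (between /b/ and /t/) is in the target of rule 1 but the environment (before a nasal consonant) is not met → [i].
/t/ (between /i/ and /i/) is in the target of rule 2 but the environment (immediately before a stressed vowel) is not met → [t].
/i/ meets the environment for rule 1 (before a nasal consonant) → [ĩ].
/n/ (word-final): no rule targets it → [n].

[nedroˈɣoβitĩn]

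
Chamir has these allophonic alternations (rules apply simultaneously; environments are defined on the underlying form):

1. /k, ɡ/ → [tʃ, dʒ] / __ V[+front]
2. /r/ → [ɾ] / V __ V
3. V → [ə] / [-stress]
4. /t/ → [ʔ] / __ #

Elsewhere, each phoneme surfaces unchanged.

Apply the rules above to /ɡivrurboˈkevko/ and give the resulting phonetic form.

[dʒəvrərbəˈtʃevkə]

Rule 1 applies to /ɡ/ (word-initial: before a front vowel) → [dʒ].
/i/ — between /ɡ/ and /v/, in an unstressed syllable — surfaces as [ə] (rule 3).
/v/ — not in any rule's target class → [v].
/r/ (between /v/ and /u/): rule 2 targets it, but not between two vowels → unchanged [r].
/u/ (between /r/ and /r/) occurs in an unstressed syllable → [ə] by rule 3.
/r/ (between /u/ and /b/): rule 2 targets it, but not between two vowels → unchanged [r].
/b/ (between /r/ and /o/): no rule targets it → [b].
/o/ — between /b/ and /k/, in an unstressed syllable — surfaces as [ə] (rule 3).
Rule 1 applies to /k/ (between /o/ and /e/: before a front vowel) → [tʃ].
/e/ (between /k/ and /v/): rule 3 targets it, but not in an unstressed syllable → unchanged [e].
/v/ stays [v].
/k/ (between /v/ and /o/) fails the environment for rule 1, so it stays [k].
/o/ (word-final): in an unstressed syllable, so rule 3 applies → [ə].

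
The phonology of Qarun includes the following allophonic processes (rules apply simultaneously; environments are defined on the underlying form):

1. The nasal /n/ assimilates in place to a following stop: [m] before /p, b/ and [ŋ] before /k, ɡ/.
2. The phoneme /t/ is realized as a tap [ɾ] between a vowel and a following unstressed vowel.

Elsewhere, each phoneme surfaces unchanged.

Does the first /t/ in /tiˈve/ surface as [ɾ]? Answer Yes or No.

No

/t/ (word-initial) is in the target of rule 2 but the environment (between a vowel and a following unstressed vowel) is not met → [t].
The actual realization is [t], not [ɾ].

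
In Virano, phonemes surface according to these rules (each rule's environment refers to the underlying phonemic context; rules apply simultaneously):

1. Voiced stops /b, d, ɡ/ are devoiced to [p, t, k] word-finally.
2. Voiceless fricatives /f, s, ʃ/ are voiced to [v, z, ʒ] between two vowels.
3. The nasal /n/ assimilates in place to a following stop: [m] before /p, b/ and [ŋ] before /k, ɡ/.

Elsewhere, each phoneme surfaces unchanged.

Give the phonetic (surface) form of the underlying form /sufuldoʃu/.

[suvuldoʒu]

/s/ (word-initial) is in the target of rule 2 but the environment (between two vowels) is not met → [s].
/u/ (between /s/ and /f/): no rule targets it → [u].
Rule 2 applies to /f/ (between /u/ and /u/: between two vowels) → [v].
/u/ stays [u].
/l/ (between /u/ and /d/): no rule targets it → [l].
/d/ (between /l/ and /o/): rule 1 targets it, but not word-finally → unchanged [d].
/o/ (between /d/ and /ʃ/) is unaffected → [o].
/ʃ/ — between /o/ and /u/, between two vowels — surfaces as [ʒ] (rule 2).
/u/ (word-final): no rule targets it → [u].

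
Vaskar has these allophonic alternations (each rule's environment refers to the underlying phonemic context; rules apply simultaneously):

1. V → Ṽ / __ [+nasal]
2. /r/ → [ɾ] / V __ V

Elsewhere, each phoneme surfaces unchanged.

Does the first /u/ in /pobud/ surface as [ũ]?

No

/u/ (between /b/ and /d/) is in the target of rule 1 but the environment (before a nasal consonant) is not met → [u].
The actual realization is [u], not [ũ].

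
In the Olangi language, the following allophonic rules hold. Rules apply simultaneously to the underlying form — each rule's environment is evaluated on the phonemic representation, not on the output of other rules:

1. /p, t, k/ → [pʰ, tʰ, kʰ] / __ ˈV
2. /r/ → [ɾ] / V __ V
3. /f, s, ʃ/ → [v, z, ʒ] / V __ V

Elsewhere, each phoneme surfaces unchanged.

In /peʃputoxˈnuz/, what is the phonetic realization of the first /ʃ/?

/ʃ/ (between /e/ and /p/): rule 3 targets it, but not between two vowels → unchanged [ʃ].

[ʃ]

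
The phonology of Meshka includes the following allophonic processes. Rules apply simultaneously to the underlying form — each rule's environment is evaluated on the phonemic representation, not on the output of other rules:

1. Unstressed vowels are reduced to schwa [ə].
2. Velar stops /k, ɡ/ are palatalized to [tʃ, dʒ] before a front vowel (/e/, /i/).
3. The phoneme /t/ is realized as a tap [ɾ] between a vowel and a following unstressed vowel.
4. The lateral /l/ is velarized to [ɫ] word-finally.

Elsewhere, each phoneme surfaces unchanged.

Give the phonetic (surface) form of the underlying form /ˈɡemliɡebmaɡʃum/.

/ɡ/ — word-initial, before a front vowel — surfaces as [dʒ] (rule 2).
/e/ (between /ɡ/ and /m/) is in the target of rule 1 but the environment (in an unstressed syllable) is not met → [e].
/l/ (between /m/ and /i/): rule 4 targets it, but not word-finally → unchanged [l].
/i/ (between /l/ and /ɡ/) occurs in an unstressed syllable → [ə] by rule 1.
Rule 2 applies to /ɡ/ (between /i/ and /e/: before a front vowel) → [dʒ].
/e/ — between /ɡ/ and /b/, in an unstressed syllable — surfaces as [ə] (rule 1).
/a/ (between /m/ and /ɡ/): in an unstressed syllable, so rule 1 applies → [ə].
/ɡ/ (between /a/ and /ʃ/) is in the target of rule 2 but the environment (before a front vowel) is not met → [ɡ].
/u/ — between /ʃ/ and /m/, in an unstressed syllable — surfaces as [ə] (rule 1).

[ˈdʒemlədʒəbməɡʃəm]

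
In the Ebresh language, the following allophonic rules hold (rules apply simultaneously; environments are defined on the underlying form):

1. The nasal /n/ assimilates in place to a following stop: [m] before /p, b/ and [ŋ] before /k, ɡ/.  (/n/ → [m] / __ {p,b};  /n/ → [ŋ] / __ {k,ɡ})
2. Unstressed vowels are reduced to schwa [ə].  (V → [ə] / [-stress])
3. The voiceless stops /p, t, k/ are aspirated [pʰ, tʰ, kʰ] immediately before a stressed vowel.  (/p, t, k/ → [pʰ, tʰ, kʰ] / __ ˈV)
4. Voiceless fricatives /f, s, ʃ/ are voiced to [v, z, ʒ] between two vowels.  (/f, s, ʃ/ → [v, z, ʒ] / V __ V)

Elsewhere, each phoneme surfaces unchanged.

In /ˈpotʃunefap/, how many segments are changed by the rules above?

Segments that undergo a rule: /p/ → [pʰ] (rule 3); /u/ → [ə] (rule 2); /e/ → [ə] (rule 2); /f/ → [v] (rule 4); /a/ → [ə] (rule 2).
All other segments surface unchanged.

5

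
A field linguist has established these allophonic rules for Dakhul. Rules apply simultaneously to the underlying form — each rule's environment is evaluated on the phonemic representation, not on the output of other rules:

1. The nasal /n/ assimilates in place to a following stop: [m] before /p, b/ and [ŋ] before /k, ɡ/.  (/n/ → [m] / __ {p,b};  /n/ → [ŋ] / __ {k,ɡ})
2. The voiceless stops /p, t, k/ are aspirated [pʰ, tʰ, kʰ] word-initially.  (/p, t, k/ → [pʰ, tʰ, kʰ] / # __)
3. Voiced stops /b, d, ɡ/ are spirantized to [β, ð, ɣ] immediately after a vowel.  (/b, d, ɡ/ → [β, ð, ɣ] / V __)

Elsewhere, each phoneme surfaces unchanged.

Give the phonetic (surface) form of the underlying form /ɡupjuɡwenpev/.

/ɡ/ — word-initial; rule 3 does not apply here → [ɡ].
/u/ (between /ɡ/ and /p/): no rule targets it → [u].
/p/ (between /u/ and /j/) is in the target of rule 2 but the environment (word-initially) is not met → [p].
/j/ — not in any rule's target class → [j].
/u/ stays [u].
/ɡ/ meets the environment for rule 3 (immediately after a vowel) → [ɣ].
/w/ (between /ɡ/ and /e/) is unaffected → [w].
/e/ — not in any rule's target class → [e].
Rule 1 applies to /n/ (between /e/ and /p/: before a labial or velar stop) → [m].
/p/ (between /n/ and /e/) is in the target of rule 2 but the environment (word-initially) is not met → [p].
/e/ — not in any rule's target class → [e].
/v/ — not in any rule's target class → [v].

[ɡupjuɣwempev]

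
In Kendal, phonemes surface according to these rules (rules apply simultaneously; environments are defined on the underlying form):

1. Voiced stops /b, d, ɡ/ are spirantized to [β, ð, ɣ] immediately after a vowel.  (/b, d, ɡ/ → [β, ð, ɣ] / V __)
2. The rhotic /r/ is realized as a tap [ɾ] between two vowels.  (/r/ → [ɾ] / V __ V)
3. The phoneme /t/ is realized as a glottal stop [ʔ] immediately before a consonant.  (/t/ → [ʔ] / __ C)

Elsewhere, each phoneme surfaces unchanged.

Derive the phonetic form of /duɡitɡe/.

/d/ — word-initial; rule 1 does not apply here → [d].
/u/ — not in any rule's target class → [u].
/ɡ/ (between /u/ and /i/) occurs immediately after a vowel → [ɣ] by rule 1.
/i/ stays [i].
/t/ (between /i/ and /ɡ/) occurs immediately before a consonant → [ʔ] by rule 3.
/ɡ/ (between /t/ and /e/): rule 1 targets it, but not immediately after a vowel → unchanged [ɡ].
/e/ (word-final) is unaffected → [e].

[duɣiʔɡe]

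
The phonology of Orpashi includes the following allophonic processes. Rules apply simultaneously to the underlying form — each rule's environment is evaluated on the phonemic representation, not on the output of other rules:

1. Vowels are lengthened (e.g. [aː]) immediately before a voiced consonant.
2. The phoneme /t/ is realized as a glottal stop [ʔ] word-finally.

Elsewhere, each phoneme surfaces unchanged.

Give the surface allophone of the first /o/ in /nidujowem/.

/o/ — between /j/ and /w/, before a voiced consonant — surfaces as [oː] (rule 1).

[oː]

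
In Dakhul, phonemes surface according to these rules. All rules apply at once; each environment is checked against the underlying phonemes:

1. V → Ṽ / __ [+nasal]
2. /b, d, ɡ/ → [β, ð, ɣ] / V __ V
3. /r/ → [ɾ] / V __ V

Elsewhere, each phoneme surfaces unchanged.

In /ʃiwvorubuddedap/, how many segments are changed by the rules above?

Segments that undergo a rule: /r/ → [ɾ] (rule 3); /b/ → [β] (rule 2); /d/ → [ð] (rule 2).
All other segments surface unchanged.

3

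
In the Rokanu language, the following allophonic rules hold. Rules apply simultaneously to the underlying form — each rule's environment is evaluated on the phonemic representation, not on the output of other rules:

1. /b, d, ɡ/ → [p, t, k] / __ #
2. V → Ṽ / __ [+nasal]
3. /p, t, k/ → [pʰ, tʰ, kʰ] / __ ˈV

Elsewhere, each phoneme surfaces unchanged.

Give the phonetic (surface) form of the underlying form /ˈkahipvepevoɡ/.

[ˈkʰahipvepevok]

Rule 3 applies to /k/ (word-initial: immediately before a stressed vowel) → [kʰ].
/a/ (between /k/ and /h/) fails the environment for rule 2, so it stays [a].
/h/ — not in any rule's target class → [h].
/i/ (between /h/ and /p/): rule 2 targets it, but not before a nasal consonant → unchanged [i].
/p/ (between /i/ and /v/): rule 3 targets it, but not immediately before a stressed vowel → unchanged [p].
/v/ (between /p/ and /e/) is unaffected → [v].
/e/ (between /v/ and /p/): rule 2 targets it, but not before a nasal consonant → unchanged [e].
/p/ (between /e/ and /e/) fails the environment for rule 3, so it stays [p].
/e/ — between /p/ and /v/; rule 2 does not apply here → [e].
/v/ — not in any rule's target class → [v].
/o/ (between /v/ and /ɡ/) fails the environment for rule 2, so it stays [o].
/ɡ/ (word-final) occurs word-finally → [k] by rule 1.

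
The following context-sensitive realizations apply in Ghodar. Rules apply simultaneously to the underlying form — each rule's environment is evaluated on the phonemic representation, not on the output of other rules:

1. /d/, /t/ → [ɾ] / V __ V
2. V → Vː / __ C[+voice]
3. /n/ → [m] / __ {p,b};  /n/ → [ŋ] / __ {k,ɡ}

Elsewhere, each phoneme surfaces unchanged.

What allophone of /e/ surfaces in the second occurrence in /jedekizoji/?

/e/ — between /d/ and /k/; rule 2 does not apply here → [e].

[e]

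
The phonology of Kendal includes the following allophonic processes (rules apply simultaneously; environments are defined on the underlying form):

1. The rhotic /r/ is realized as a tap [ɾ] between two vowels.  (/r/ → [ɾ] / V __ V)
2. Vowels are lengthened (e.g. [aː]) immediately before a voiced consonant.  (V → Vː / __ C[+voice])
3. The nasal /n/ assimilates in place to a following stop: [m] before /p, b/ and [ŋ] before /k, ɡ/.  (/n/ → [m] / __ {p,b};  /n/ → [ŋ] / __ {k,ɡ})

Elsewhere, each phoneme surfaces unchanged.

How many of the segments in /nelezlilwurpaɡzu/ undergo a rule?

Segments that undergo a rule: /e/ → [eː] (rule 2); /e/ → [eː] (rule 2); /i/ → [iː] (rule 2); /u/ → [uː] (rule 2); /a/ → [aː] (rule 2).
All other segments surface unchanged.

5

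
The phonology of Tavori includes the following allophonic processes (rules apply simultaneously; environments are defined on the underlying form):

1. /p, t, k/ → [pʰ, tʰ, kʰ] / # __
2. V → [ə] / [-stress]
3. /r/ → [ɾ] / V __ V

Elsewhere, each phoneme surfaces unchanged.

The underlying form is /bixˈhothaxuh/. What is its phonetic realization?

/b/ stays [b].
/i/ meets the environment for rule 2 (in an unstressed syllable) → [ə].
/x/ stays [x].
/h/ (between /x/ and /o/) is unaffected → [h].
/o/ (between /h/ and /t/): rule 2 targets it, but not in an unstressed syllable → unchanged [o].
/t/ (between /o/ and /h/) is in the target of rule 1 but the environment (word-initially) is not met → [t].
/h/ (between /t/ and /a/) is unaffected → [h].
/a/ (between /h/ and /x/): in an unstressed syllable, so rule 2 applies → [ə].
/x/ (between /a/ and /u/): no rule targets it → [x].
Rule 2 applies to /u/ (between /x/ and /h/: in an unstressed syllable) → [ə].
/h/ (word-final) is unaffected → [h].

[bəxˈhothəxəh]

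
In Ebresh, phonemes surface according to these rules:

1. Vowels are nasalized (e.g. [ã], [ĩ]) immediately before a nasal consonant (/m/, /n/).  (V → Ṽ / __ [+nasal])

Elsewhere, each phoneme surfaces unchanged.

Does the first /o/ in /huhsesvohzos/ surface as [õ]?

No

/o/ (between /v/ and /h/) fails the environment for rule 1, so it stays [o].
The actual realization is [o], not [õ].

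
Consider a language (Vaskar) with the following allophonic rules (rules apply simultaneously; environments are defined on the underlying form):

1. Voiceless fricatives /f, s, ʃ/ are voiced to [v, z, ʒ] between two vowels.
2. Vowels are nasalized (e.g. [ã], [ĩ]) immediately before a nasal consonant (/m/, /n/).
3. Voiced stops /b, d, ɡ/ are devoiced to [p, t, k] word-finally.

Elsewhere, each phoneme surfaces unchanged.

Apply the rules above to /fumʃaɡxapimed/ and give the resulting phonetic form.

[fũmʃaɡxapĩmet]

/f/ (word-initial): rule 1 targets it, but not between two vowels → unchanged [f].
/u/ (between /f/ and /m/) occurs before a nasal consonant → [ũ] by rule 2.
/ʃ/ (between /m/ and /a/) is in the target of rule 1 but the environment (between two vowels) is not met → [ʃ].
/a/ (between /ʃ/ and /ɡ/): rule 2 targets it, but not before a nasal consonant → unchanged [a].
/ɡ/ (between /a/ and /x/) fails the environment for rule 3, so it stays [ɡ].
/a/ (between /x/ and /p/): rule 2 targets it, but not before a nasal consonant → unchanged [a].
/i/ (between /p/ and /m/) occurs before a nasal consonant → [ĩ] by rule 2.
/e/ (between /m/ and /d/): rule 2 targets it, but not before a nasal consonant → unchanged [e].
/d/ (word-final) occurs word-finally → [t] by rule 3.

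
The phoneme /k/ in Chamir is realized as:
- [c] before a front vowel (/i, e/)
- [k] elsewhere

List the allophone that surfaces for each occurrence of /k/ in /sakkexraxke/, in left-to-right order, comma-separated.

[k], [c], [c]

Occurrence 1 (position 3): no conditioning environment matches → elsewhere allophone [k].
Occurrence 2 (position 4): before a front vowel → [c].
Occurrence 3 (position 10): before a front vowel → [c].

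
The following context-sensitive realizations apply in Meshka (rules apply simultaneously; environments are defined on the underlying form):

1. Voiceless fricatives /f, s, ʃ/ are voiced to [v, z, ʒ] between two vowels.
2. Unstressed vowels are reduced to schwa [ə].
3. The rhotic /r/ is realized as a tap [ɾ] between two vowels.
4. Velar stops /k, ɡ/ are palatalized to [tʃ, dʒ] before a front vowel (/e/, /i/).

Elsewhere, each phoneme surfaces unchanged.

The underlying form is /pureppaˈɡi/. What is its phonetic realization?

Rule 2 applies to /u/ (between /p/ and /r/: in an unstressed syllable) → [ə].
/r/ (between /u/ and /e/) occurs between two vowels → [ɾ] by rule 3.
/e/ (between /r/ and /p/) occurs in an unstressed syllable → [ə] by rule 2.
/a/ (between /p/ and /ɡ/) occurs in an unstressed syllable → [ə] by rule 2.
/ɡ/ (between /a/ and /i/) occurs before a front vowel → [dʒ] by rule 4.
/i/ — word-final; rule 2 does not apply here → [i].

[pəɾəppəˈdʒi]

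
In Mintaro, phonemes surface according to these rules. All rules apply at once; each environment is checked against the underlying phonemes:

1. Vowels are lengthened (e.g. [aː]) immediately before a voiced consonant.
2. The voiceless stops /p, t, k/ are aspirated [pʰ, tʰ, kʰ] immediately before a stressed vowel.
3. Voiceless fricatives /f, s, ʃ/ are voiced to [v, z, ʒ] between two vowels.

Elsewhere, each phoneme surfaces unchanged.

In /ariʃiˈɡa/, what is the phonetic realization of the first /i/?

/i/ (between /r/ and /ʃ/): rule 1 targets it, but not before a voiced consonant → unchanged [i].

[i]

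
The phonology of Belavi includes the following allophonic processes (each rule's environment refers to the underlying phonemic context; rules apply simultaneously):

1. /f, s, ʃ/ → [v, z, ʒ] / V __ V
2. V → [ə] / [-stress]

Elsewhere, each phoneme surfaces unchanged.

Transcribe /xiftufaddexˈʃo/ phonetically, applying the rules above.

[xəftəvəddəxˈʃo]

/x/ stays [x].
Rule 2 applies to /i/ (between /x/ and /f/: in an unstressed syllable) → [ə].
/f/ (between /i/ and /t/) fails the environment for rule 1, so it stays [f].
/t/ stays [t].
/u/ (between /t/ and /f/) occurs in an unstressed syllable → [ə] by rule 2.
/f/ (between /u/ and /a/): between two vowels, so rule 1 applies → [v].
/a/ meets the environment for rule 2 (in an unstressed syllable) → [ə].
/d/ — not in any rule's target class → [d].
/d/ — not in any rule's target class → [d].
/e/ (between /d/ and /x/) occurs in an unstressed syllable → [ə] by rule 2.
/x/ stays [x].
/ʃ/ (between /x/ and /o/) fails the environment for rule 1, so it stays [ʃ].
/o/ — word-final; rule 2 does not apply here → [o].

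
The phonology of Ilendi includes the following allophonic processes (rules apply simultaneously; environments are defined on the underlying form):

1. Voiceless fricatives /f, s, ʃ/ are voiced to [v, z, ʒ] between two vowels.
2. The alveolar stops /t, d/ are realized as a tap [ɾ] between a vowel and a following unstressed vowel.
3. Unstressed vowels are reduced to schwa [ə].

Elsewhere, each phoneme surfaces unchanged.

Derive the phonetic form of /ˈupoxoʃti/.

[ˈupəxəʃtə]

/u/ (word-initial) fails the environment for rule 3, so it stays [u].
/o/ — between /p/ and /x/, in an unstressed syllable — surfaces as [ə] (rule 3).
/o/ (between /x/ and /ʃ/): in an unstressed syllable, so rule 3 applies → [ə].
/ʃ/ (between /o/ and /t/) is in the target of rule 1 but the environment (between two vowels) is not met → [ʃ].
/t/ (between /ʃ/ and /i/): rule 2 targets it, but not between a vowel and a following unstressed vowel → unchanged [t].
/i/ (word-final) occurs in an unstressed syllable → [ə] by rule 3.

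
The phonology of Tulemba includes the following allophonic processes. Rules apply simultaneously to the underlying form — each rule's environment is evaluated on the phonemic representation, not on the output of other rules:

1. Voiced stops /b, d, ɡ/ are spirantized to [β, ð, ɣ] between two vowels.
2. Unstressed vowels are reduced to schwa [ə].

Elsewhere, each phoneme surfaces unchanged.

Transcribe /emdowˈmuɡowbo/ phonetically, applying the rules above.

[əmdəwˈmuɣəwbə]

Rule 2 applies to /e/ (word-initial: in an unstressed syllable) → [ə].
/m/ — not in any rule's target class → [m].
/d/ — between /m/ and /o/; rule 1 does not apply here → [d].
/o/ meets the environment for rule 2 (in an unstressed syllable) → [ə].
/w/ (between /o/ and /m/): no rule targets it → [w].
/m/ (between /w/ and /u/): no rule targets it → [m].
/u/ (between /m/ and /ɡ/) fails the environment for rule 2, so it stays [u].
/ɡ/ (between /u/ and /o/) occurs between two vowels → [ɣ] by rule 1.
/o/ meets the environment for rule 2 (in an unstressed syllable) → [ə].
/w/ — not in any rule's target class → [w].
/b/ (between /w/ and /o/) is in the target of rule 1 but the environment (between two vowels) is not met → [b].
/o/ (word-final) occurs in an unstressed syllable → [ə] by rule 2.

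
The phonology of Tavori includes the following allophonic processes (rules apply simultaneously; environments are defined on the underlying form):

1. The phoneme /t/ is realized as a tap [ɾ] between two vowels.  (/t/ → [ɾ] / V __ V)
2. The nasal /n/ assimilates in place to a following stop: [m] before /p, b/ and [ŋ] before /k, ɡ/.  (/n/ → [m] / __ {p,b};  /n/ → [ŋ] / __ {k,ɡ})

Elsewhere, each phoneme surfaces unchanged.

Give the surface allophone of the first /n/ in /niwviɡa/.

/n/ (word-initial) fails the environment for rule 2, so it stays [n].

[n]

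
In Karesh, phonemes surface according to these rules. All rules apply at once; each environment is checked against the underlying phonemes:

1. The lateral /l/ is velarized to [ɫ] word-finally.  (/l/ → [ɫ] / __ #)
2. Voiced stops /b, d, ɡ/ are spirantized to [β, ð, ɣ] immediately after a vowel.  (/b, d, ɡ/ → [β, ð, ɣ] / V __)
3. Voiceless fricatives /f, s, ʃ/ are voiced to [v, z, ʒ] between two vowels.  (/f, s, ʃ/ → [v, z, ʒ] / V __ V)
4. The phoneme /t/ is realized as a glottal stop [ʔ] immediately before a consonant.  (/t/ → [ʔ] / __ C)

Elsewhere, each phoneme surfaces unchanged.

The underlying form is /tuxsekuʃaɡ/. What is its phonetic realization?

/t/ (word-initial): rule 4 targets it, but not immediately before a consonant → unchanged [t].
/u/ (between /t/ and /x/) is unaffected → [u].
/x/ stays [x].
/s/ (between /x/ and /e/): rule 3 targets it, but not between two vowels → unchanged [s].
/e/ (between /s/ and /k/) is unaffected → [e].
/k/ (between /e/ and /u/) is unaffected → [k].
/u/ (between /k/ and /ʃ/): no rule targets it → [u].
Rule 3 applies to /ʃ/ (between /u/ and /a/: between two vowels) → [ʒ].
/a/ — not in any rule's target class → [a].
/ɡ/ meets the environment for rule 2 (immediately after a vowel) → [ɣ].

[tuxsekuʒaɣ]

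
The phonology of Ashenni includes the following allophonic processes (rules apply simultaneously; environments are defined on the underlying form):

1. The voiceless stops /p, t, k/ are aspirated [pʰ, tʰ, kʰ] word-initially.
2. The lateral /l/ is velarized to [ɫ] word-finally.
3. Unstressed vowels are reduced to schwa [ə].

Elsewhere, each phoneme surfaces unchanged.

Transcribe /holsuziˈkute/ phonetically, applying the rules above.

[həlsəzəˈkutə]

/h/ — not in any rule's target class → [h].
/o/ — between /h/ and /l/, in an unstressed syllable — surfaces as [ə] (rule 3).
/l/ (between /o/ and /s/) is in the target of rule 2 but the environment (word-finally) is not met → [l].
/s/ (between /l/ and /u/): no rule targets it → [s].
/u/ (between /s/ and /z/): in an unstressed syllable, so rule 3 applies → [ə].
/z/ — not in any rule's target class → [z].
/i/ — between /z/ and /k/, in an unstressed syllable — surfaces as [ə] (rule 3).
/k/ — between /i/ and /u/; rule 1 does not apply here → [k].
/u/ — between /k/ and /t/; rule 3 does not apply here → [u].
/t/ (between /u/ and /e/) fails the environment for rule 1, so it stays [t].
/e/ (word-final) occurs in an unstressed syllable → [ə] by rule 3.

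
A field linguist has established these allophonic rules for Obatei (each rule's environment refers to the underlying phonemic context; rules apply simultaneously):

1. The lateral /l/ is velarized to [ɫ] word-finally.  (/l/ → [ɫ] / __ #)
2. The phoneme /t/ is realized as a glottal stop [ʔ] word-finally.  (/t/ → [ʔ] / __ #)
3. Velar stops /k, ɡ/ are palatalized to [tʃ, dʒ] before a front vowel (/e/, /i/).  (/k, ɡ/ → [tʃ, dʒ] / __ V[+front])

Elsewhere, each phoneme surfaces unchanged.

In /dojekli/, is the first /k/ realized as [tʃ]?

No

/k/ — between /e/ and /l/; rule 3 does not apply here → [k].
The actual realization is [k], not [tʃ].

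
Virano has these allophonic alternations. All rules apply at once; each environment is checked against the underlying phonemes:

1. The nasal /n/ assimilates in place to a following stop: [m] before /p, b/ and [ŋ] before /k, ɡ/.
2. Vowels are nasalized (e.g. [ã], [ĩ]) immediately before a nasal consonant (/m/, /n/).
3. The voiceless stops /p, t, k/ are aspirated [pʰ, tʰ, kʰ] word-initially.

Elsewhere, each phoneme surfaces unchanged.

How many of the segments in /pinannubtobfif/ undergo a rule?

3

Segments that undergo a rule: /p/ → [pʰ] (rule 3); /i/ → [ĩ] (rule 2); /a/ → [ã] (rule 2).
All other segments surface unchanged.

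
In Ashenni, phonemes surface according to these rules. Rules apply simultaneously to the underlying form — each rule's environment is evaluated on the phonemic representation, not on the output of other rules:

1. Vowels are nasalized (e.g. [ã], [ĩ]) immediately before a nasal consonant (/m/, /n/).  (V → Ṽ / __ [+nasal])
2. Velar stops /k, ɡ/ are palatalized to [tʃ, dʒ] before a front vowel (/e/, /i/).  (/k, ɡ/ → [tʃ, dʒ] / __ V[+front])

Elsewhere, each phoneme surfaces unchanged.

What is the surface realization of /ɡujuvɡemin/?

/ɡ/ (word-initial) fails the environment for rule 2, so it stays [ɡ].
/u/ (between /ɡ/ and /j/) fails the environment for rule 1, so it stays [u].
/j/ — not in any rule's target class → [j].
/u/ — between /j/ and /v/; rule 1 does not apply here → [u].
/v/ stays [v].
Rule 2 applies to /ɡ/ (between /v/ and /e/: before a front vowel) → [dʒ].
/e/ (between /ɡ/ and /m/) occurs before a nasal consonant → [ẽ] by rule 1.
/m/ stays [m].
/i/ (between /m/ and /n/): before a nasal consonant, so rule 1 applies → [ĩ].
/n/ (word-final): no rule targets it → [n].

[ɡujuvdʒẽmĩn]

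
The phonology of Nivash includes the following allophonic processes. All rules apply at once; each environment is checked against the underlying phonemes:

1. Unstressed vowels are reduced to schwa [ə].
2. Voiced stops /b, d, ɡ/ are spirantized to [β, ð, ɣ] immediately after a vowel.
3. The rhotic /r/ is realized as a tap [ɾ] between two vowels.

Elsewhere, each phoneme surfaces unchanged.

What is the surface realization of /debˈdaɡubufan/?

[dəβˈdaɣəβəfən]

/d/ (word-initial) is in the target of rule 2 but the environment (immediately after a vowel) is not met → [d].
/e/ (between /d/ and /b/): in an unstressed syllable, so rule 1 applies → [ə].
/b/ (between /e/ and /d/): immediately after a vowel, so rule 2 applies → [β].
/d/ (between /b/ and /a/): rule 2 targets it, but not immediately after a vowel → unchanged [d].
/a/ (between /d/ and /ɡ/): rule 1 targets it, but not in an unstressed syllable → unchanged [a].
/ɡ/ (between /a/ and /u/) occurs immediately after a vowel → [ɣ] by rule 2.
/u/ (between /ɡ/ and /b/) occurs in an unstressed syllable → [ə] by rule 1.
Rule 2 applies to /b/ (between /u/ and /u/: immediately after a vowel) → [β].
/u/ meets the environment for rule 1 (in an unstressed syllable) → [ə].
/f/ — not in any rule's target class → [f].
/a/ (between /f/ and /n/): in an unstressed syllable, so rule 1 applies → [ə].
/n/ — not in any rule's target class → [n].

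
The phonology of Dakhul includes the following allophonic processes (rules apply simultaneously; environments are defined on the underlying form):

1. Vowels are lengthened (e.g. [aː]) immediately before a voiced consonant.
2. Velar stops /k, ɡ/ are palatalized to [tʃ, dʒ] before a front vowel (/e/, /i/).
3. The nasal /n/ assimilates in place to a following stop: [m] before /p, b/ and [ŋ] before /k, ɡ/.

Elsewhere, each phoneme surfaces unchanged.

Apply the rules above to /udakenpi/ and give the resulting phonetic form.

/u/ (word-initial) occurs before a voiced consonant → [uː] by rule 1.
/d/ (between /u/ and /a/) is unaffected → [d].
/a/ (between /d/ and /k/) fails the environment for rule 1, so it stays [a].
/k/ — between /a/ and /e/, before a front vowel — surfaces as [tʃ] (rule 2).
/e/ — between /k/ and /n/, before a voiced consonant — surfaces as [eː] (rule 1).
Rule 3 applies to /n/ (between /e/ and /p/: before a labial or velar stop) → [m].
/p/ (between /n/ and /i/) is unaffected → [p].
/i/ — word-final; rule 1 does not apply here → [i].

[uːdatʃeːmpi]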